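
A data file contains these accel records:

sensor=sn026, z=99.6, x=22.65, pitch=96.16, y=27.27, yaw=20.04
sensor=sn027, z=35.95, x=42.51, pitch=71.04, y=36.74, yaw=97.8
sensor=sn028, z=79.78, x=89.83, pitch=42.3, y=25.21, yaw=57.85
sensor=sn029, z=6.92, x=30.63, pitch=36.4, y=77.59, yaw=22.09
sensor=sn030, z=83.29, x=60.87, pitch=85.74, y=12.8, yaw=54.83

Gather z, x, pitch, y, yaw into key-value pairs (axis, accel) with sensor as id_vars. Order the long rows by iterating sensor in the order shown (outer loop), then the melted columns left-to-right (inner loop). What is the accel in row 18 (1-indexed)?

25 rows total (5 × 5). Row 18: index ⌊(18-1)/5⌋ = 3 into sensor → sn029; (18-1) mod 5 = 2 into the melted columns → pitch.
So row 18 is (sn029, pitch, 36.4); accel = 36.4.

36.4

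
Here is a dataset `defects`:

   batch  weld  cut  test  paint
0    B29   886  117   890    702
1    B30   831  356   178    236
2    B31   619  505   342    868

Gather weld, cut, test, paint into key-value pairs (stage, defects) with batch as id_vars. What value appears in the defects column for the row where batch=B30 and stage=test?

Unpivoting turns each (batch, wide-column) pair into one long row.
The wide cell at row B30, column test holds 178, so the long row (B30, test) has defects=178.

178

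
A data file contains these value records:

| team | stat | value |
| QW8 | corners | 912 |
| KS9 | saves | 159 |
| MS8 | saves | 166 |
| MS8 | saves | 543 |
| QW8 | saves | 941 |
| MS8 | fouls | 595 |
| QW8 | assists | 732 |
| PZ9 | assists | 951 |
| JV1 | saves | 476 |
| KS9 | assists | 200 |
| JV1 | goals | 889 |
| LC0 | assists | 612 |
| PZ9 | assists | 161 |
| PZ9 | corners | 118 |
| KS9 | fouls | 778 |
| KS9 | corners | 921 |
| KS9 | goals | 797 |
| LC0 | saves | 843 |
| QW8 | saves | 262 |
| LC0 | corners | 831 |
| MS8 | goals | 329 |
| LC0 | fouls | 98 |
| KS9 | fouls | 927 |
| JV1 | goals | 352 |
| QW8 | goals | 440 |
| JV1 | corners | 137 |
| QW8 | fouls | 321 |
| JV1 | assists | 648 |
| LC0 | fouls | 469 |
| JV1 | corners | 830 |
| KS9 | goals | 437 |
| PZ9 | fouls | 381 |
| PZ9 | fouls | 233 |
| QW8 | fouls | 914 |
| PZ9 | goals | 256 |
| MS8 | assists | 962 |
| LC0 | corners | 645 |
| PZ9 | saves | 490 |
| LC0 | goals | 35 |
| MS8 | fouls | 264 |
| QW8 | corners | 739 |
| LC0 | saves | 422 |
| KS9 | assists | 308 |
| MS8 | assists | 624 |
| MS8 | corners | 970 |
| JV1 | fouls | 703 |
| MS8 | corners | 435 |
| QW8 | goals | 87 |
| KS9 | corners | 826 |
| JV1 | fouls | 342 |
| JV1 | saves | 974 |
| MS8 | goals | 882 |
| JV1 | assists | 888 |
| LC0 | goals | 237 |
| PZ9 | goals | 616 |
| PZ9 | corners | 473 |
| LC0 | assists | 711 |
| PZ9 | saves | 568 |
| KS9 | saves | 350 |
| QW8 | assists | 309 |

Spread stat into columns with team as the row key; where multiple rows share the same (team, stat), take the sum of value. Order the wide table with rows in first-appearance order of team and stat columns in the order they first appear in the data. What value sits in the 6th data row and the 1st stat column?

1476

With rows in first-appearance order of team, row 6 is team=LC0. stat columns in first-appearance order: corners, saves, fouls, assists, goals; column 1 is corners.
Long rows with team=LC0, stat=corners: 831 + 645 = 1476.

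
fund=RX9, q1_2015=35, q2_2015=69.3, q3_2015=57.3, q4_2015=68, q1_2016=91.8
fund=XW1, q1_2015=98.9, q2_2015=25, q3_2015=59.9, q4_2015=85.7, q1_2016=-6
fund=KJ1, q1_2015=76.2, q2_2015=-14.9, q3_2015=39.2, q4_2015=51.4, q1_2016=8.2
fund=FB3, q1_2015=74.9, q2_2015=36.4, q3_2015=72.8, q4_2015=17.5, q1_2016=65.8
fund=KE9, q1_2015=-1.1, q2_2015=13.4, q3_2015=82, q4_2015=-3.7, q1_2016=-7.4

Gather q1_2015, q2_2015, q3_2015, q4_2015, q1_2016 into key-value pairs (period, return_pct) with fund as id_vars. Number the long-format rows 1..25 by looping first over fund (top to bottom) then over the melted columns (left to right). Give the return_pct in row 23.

82

25 rows total (5 × 5). Row 23: index ⌊(23-1)/5⌋ = 4 into fund → KE9; (23-1) mod 5 = 2 into the melted columns → q3_2015.
So row 23 is (KE9, q3_2015, 82); return_pct = 82.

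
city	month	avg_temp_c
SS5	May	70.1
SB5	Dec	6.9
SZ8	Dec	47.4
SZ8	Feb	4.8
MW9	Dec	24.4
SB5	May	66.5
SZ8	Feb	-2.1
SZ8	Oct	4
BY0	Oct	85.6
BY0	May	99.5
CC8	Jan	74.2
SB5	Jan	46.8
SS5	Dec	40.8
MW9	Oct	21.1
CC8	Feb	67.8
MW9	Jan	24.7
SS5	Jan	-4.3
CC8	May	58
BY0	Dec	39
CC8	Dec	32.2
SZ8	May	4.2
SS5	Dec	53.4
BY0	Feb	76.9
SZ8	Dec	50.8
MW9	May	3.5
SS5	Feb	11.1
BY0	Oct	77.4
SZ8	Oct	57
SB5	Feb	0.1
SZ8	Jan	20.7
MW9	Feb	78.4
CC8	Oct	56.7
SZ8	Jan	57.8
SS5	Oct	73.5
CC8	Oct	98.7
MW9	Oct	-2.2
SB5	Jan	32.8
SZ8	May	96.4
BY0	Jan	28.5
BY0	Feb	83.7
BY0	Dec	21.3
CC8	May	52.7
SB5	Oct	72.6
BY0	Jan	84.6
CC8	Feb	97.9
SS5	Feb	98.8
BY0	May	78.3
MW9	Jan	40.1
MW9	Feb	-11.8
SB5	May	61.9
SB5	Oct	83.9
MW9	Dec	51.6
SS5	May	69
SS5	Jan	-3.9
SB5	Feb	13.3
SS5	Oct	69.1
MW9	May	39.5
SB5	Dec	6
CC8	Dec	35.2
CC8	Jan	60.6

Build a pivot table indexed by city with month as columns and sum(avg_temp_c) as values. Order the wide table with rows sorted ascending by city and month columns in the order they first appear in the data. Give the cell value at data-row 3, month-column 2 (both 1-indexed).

76

With rows sorted ascending by city, row 3 is city=MW9. month columns in first-appearance order: May, Dec, Feb, Oct, Jan; column 2 is Dec.
Long rows with city=MW9, month=Dec: 24.4 + 51.6 = 76.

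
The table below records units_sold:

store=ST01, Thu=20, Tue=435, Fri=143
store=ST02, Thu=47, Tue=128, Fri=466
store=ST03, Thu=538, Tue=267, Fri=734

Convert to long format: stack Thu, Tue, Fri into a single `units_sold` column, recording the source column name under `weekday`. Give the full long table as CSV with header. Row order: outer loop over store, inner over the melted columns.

store,weekday,units_sold
ST01,Thu,20
ST01,Tue,435
ST01,Fri,143
ST02,Thu,47
ST02,Tue,128
ST02,Fri,466
ST03,Thu,538
ST03,Tue,267
ST03,Fri,734

Each (store, column) pair becomes one row: 3 × 3 = 9 rows.
For example, (ST01, Thu) → units_sold=20.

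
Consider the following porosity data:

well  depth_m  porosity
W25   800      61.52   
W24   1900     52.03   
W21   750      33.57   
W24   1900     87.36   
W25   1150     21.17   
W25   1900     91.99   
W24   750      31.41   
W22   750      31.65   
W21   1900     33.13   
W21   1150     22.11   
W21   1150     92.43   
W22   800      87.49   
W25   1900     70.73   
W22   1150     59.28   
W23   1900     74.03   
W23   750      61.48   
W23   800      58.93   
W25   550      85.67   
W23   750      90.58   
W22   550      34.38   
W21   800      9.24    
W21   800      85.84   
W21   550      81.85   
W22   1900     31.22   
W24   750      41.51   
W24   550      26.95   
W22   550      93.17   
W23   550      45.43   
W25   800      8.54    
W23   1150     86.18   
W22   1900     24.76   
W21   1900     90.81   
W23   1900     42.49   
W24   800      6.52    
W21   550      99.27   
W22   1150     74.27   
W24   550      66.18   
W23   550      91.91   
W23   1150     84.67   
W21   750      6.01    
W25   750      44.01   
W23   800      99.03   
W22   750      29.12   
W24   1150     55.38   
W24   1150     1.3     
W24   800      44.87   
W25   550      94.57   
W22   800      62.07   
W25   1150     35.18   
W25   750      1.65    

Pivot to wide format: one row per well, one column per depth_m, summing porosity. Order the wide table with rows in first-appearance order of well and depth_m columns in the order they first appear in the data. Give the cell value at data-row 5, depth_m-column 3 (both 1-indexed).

With rows in first-appearance order of well, row 5 is well=W23. depth_m columns in first-appearance order: 800, 1900, 750, 1150, 550; column 3 is 750.
Long rows with well=W23, depth_m=750: 61.48 + 90.58 = 152.06.

152.06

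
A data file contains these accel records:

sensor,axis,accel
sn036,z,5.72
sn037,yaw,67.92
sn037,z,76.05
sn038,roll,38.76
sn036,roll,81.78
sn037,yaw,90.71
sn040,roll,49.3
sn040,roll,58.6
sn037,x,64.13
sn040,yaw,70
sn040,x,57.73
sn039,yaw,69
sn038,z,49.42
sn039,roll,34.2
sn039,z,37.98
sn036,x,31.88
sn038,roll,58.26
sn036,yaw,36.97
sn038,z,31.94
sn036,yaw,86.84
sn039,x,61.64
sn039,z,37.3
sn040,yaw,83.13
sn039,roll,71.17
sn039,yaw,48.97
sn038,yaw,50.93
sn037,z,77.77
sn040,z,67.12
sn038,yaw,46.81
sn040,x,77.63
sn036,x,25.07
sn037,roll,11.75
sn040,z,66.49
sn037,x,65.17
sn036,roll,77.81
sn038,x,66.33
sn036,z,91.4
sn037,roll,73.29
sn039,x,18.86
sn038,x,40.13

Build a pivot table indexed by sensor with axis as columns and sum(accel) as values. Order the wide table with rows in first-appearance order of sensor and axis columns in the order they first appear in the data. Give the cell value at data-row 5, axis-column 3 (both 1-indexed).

105.37

With rows in first-appearance order of sensor, row 5 is sensor=sn039. axis columns in first-appearance order: z, yaw, roll, x; column 3 is roll.
Long rows with sensor=sn039, axis=roll: 34.2 + 71.17 = 105.37.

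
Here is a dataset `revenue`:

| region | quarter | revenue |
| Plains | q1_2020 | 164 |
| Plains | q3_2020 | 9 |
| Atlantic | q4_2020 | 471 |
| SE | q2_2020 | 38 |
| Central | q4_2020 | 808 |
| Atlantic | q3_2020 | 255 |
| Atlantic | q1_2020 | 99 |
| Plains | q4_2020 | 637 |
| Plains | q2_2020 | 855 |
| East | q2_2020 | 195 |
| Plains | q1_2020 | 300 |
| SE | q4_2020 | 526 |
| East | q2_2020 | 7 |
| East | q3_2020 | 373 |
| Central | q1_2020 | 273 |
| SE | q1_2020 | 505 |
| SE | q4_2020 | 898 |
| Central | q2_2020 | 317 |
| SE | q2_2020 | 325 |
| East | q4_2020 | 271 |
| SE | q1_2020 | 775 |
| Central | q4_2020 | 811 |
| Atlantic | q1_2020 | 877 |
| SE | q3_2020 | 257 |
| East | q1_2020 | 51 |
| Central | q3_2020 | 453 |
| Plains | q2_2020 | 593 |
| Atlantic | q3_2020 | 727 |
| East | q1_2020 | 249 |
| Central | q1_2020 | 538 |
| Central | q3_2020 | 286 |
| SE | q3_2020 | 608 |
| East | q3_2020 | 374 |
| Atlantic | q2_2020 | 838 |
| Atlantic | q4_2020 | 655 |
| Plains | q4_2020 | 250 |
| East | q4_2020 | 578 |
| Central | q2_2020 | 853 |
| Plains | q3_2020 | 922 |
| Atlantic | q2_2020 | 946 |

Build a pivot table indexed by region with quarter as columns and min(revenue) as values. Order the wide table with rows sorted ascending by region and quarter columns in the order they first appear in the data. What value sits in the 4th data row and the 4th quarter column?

With rows sorted ascending by region, row 4 is region=Plains. quarter columns in first-appearance order: q1_2020, q3_2020, q4_2020, q2_2020; column 4 is q2_2020.
Long rows with region=Plains, quarter=q2_2020: min(855, 593) = 593.

593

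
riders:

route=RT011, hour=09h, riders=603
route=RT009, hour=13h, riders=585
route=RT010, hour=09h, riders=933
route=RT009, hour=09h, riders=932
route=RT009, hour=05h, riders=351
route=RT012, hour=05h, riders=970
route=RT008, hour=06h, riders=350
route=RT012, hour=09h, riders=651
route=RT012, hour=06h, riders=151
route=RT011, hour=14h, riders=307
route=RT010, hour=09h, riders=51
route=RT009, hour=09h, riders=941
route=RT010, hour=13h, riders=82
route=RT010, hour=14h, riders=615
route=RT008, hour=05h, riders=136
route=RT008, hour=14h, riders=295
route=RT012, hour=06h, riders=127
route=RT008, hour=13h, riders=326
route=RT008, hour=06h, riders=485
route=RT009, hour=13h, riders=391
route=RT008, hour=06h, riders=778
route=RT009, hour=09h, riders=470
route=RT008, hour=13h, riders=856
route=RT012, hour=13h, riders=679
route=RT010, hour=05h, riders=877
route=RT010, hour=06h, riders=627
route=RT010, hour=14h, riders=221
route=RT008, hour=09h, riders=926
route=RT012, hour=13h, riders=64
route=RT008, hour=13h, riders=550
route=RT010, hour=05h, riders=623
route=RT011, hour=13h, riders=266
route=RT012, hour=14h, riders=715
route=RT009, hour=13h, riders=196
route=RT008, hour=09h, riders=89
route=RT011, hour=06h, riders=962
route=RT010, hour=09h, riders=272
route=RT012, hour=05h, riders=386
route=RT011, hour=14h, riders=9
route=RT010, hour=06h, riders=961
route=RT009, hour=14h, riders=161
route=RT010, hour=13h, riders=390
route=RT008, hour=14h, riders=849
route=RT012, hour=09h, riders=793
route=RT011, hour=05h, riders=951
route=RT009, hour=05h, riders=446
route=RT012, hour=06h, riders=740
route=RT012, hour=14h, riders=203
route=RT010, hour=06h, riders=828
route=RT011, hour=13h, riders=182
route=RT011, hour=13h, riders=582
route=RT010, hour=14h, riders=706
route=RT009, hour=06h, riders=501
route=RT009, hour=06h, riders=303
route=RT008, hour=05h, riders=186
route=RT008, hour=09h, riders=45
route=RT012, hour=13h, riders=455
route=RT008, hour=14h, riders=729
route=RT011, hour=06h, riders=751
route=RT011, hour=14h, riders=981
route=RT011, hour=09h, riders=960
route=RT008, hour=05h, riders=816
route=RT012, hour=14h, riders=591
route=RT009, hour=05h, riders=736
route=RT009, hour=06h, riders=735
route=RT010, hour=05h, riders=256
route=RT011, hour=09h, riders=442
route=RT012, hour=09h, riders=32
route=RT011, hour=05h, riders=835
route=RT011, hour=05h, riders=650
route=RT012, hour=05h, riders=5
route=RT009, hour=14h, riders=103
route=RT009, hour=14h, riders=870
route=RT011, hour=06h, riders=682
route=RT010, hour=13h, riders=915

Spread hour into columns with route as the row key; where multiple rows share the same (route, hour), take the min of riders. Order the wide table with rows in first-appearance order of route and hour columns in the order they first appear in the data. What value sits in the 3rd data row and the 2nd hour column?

With rows in first-appearance order of route, row 3 is route=RT010. hour columns in first-appearance order: 09h, 13h, 05h, 06h, 14h; column 2 is 13h.
Long rows with route=RT010, hour=13h: min(82, 390, 915) = 82.

82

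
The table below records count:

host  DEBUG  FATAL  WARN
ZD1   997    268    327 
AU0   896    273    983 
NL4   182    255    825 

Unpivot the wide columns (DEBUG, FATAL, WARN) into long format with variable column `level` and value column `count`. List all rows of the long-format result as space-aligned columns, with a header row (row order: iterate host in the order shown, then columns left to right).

host  level  count
ZD1   DEBUG  997  
ZD1   FATAL  268  
ZD1   WARN   327  
AU0   DEBUG  896  
AU0   FATAL  273  
AU0   WARN   983  
NL4   DEBUG  182  
NL4   FATAL  255  
NL4   WARN   825  

Each (host, column) pair becomes one row: 3 × 3 = 9 rows.
For example, (ZD1, DEBUG) → count=997.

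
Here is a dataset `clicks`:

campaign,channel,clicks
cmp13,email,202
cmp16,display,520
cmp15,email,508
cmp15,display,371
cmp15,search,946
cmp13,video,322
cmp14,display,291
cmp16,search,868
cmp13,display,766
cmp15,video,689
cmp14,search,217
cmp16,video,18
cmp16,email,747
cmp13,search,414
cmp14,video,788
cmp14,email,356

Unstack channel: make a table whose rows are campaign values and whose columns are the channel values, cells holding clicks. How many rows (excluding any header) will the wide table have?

4

4 distinct campaign values → 4 rows.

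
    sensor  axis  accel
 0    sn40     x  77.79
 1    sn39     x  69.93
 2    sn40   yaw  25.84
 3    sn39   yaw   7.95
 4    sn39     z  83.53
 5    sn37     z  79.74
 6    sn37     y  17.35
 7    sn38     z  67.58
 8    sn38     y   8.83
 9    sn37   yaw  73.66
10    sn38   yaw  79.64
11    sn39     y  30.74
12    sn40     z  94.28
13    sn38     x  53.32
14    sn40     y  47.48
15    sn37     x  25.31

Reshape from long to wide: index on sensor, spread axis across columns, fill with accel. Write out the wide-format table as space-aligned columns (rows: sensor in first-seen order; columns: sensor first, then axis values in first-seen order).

Columns: sensor plus the 4 distinct axis values (x, yaw, z, y).
For example, row sn40 column x takes accel=77.79 from the long row (sn40, x).

sensor  x      yaw    z      y    
sn40    77.79  25.84  94.28  47.48
sn39    69.93  7.95   83.53  30.74
sn37    25.31  73.66  79.74  17.35
sn38    53.32  79.64  67.58  8.83 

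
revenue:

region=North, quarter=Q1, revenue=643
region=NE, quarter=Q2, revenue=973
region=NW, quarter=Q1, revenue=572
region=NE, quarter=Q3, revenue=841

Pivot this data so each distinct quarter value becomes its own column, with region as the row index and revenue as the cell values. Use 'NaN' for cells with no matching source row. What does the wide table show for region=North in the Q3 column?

No long-format row has region=North and quarter=Q3, so the cell is NaN.

NaN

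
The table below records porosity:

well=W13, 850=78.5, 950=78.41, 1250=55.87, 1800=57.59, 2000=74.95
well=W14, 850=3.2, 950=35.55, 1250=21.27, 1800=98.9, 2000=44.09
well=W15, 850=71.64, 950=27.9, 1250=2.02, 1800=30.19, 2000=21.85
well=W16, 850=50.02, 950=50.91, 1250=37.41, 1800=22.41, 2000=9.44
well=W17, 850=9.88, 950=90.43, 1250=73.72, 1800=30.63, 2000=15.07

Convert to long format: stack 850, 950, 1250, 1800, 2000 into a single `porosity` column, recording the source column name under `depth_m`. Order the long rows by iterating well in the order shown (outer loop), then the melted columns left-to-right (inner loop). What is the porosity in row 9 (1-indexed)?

98.9

25 rows total (5 × 5). Row 9: index ⌊(9-1)/5⌋ = 1 into well → W14; (9-1) mod 5 = 3 into the melted columns → 1800.
So row 9 is (W14, 1800, 98.9); porosity = 98.9.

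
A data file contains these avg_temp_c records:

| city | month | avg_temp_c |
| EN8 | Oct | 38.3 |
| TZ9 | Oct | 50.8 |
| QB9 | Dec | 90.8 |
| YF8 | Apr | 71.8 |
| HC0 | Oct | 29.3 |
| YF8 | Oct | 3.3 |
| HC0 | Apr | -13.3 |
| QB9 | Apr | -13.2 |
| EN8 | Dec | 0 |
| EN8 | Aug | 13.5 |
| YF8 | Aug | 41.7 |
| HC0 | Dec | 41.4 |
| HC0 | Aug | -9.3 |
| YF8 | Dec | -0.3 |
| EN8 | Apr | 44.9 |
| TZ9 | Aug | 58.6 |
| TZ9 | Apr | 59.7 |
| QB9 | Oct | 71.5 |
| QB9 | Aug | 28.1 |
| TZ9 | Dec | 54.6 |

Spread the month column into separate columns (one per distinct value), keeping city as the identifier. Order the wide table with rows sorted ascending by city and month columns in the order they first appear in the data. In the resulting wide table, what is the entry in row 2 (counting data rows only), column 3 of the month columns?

With rows sorted ascending by city, row 2 is city=HC0. month columns in first-appearance order: Oct, Dec, Apr, Aug; column 3 is Apr.
Long rows with city=HC0, month=Apr: avg_temp_c = -13.3.

-13.3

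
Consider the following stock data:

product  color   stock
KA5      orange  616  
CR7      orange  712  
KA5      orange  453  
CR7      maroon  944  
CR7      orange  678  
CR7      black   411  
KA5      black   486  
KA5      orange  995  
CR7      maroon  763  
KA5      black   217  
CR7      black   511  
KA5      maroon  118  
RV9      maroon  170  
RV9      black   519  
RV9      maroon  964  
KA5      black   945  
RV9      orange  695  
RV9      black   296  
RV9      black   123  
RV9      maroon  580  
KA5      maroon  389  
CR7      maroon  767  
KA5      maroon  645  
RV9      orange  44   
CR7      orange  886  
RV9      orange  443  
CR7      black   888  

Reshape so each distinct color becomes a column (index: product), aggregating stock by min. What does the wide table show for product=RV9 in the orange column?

Rows with product=RV9 and color=orange: stock values are 695, 44, 443.
min(695, 44, 443) = 44.

44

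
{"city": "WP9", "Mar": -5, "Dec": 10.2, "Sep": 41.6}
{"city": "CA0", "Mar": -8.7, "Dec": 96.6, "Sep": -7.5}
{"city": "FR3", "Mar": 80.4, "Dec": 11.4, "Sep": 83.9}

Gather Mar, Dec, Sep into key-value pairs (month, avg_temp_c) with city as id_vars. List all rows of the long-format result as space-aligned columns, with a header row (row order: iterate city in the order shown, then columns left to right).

Each (city, column) pair becomes one row: 3 × 3 = 9 rows.
For example, (WP9, Mar) → avg_temp_c=-5.

city  month  avg_temp_c
WP9   Mar    -5        
WP9   Dec    10.2      
WP9   Sep    41.6      
CA0   Mar    -8.7      
CA0   Dec    96.6      
CA0   Sep    -7.5      
FR3   Mar    80.4      
FR3   Dec    11.4      
FR3   Sep    83.9      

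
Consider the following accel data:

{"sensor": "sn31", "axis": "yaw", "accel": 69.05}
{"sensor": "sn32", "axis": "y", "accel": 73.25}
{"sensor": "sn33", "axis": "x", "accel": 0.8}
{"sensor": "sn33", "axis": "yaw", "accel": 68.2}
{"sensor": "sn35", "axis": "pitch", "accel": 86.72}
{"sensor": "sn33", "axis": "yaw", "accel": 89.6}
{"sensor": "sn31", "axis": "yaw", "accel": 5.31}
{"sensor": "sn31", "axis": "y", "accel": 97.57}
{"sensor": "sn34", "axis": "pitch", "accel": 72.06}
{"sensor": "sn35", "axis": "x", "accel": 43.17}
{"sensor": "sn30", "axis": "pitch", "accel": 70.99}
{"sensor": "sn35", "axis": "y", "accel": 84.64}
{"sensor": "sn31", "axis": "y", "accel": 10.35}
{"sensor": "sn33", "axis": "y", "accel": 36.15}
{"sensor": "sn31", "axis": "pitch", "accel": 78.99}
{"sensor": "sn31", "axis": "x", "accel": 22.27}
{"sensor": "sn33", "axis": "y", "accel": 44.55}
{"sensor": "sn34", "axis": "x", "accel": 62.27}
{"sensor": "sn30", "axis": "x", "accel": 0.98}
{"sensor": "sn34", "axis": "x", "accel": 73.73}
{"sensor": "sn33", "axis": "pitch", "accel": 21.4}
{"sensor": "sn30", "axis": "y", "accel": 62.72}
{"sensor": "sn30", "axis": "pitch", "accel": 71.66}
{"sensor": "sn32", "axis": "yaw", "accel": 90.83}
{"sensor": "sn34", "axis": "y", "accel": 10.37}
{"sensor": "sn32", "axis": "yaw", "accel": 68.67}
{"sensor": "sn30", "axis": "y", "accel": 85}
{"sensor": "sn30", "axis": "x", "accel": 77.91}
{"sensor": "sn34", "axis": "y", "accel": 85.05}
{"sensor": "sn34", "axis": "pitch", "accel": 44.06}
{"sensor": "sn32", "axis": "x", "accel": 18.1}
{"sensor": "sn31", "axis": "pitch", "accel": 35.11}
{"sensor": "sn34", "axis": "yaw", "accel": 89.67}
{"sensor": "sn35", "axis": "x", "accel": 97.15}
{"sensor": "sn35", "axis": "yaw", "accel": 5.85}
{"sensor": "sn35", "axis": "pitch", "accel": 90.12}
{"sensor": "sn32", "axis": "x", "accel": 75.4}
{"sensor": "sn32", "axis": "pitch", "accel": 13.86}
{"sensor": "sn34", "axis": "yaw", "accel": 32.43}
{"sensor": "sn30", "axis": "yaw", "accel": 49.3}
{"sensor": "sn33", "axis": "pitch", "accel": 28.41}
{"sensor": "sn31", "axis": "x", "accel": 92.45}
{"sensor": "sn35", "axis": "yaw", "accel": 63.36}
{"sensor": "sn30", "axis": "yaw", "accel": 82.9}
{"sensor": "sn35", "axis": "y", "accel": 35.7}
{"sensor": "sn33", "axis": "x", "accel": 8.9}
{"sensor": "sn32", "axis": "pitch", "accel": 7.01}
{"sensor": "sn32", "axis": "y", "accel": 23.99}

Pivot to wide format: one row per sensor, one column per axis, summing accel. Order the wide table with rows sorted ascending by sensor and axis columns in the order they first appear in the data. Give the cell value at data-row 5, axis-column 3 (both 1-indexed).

With rows sorted ascending by sensor, row 5 is sensor=sn34. axis columns in first-appearance order: yaw, y, x, pitch; column 3 is x.
Long rows with sensor=sn34, axis=x: 62.27 + 73.73 = 136.

136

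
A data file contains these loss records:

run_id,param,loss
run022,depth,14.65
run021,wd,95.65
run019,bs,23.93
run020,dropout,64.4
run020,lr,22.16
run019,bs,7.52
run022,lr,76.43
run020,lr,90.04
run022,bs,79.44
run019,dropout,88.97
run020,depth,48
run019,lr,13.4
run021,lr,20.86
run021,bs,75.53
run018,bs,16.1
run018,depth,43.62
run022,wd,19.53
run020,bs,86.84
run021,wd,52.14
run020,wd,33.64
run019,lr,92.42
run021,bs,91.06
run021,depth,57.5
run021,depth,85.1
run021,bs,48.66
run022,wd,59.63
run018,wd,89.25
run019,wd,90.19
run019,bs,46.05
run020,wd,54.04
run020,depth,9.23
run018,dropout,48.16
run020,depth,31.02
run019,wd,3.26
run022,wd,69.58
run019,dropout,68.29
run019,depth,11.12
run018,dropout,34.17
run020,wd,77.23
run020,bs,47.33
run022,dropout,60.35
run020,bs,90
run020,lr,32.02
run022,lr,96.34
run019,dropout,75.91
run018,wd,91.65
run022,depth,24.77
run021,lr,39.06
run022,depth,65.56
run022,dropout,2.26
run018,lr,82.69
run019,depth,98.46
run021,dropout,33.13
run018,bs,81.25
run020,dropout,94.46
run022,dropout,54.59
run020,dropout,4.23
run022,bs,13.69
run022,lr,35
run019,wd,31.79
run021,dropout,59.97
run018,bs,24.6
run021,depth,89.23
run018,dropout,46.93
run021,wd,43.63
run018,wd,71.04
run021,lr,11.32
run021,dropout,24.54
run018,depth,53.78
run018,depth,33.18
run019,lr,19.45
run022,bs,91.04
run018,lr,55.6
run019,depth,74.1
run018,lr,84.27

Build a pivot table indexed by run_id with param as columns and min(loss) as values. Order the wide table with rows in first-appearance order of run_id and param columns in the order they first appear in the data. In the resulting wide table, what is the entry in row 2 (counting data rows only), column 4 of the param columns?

With rows in first-appearance order of run_id, row 2 is run_id=run021. param columns in first-appearance order: depth, wd, bs, dropout, lr; column 4 is dropout.
Long rows with run_id=run021, param=dropout: min(33.13, 59.97, 24.54) = 24.54.

24.54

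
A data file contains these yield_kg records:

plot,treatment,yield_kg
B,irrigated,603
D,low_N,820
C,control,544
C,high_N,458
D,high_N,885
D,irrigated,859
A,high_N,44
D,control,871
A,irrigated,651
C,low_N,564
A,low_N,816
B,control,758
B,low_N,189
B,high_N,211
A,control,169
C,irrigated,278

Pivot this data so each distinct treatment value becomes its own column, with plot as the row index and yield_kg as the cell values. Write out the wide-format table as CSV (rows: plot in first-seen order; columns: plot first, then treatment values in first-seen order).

Columns: plot plus the 4 distinct treatment values (irrigated, low_N, control, high_N).
For example, row B column irrigated takes yield_kg=603 from the long row (B, irrigated).

plot,irrigated,low_N,control,high_N
B,603,189,758,211
D,859,820,871,885
C,278,564,544,458
A,651,816,169,44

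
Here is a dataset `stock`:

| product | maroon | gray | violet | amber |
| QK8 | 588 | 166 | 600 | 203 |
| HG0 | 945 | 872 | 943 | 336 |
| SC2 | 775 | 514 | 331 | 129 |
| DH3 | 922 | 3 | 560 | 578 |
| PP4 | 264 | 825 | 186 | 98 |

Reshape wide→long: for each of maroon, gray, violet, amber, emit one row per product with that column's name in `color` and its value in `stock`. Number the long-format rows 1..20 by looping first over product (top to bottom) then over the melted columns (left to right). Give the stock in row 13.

20 rows total (5 × 4). Row 13: index ⌊(13-1)/4⌋ = 3 into product → DH3; (13-1) mod 4 = 0 into the melted columns → maroon.
So row 13 is (DH3, maroon, 922); stock = 922.

922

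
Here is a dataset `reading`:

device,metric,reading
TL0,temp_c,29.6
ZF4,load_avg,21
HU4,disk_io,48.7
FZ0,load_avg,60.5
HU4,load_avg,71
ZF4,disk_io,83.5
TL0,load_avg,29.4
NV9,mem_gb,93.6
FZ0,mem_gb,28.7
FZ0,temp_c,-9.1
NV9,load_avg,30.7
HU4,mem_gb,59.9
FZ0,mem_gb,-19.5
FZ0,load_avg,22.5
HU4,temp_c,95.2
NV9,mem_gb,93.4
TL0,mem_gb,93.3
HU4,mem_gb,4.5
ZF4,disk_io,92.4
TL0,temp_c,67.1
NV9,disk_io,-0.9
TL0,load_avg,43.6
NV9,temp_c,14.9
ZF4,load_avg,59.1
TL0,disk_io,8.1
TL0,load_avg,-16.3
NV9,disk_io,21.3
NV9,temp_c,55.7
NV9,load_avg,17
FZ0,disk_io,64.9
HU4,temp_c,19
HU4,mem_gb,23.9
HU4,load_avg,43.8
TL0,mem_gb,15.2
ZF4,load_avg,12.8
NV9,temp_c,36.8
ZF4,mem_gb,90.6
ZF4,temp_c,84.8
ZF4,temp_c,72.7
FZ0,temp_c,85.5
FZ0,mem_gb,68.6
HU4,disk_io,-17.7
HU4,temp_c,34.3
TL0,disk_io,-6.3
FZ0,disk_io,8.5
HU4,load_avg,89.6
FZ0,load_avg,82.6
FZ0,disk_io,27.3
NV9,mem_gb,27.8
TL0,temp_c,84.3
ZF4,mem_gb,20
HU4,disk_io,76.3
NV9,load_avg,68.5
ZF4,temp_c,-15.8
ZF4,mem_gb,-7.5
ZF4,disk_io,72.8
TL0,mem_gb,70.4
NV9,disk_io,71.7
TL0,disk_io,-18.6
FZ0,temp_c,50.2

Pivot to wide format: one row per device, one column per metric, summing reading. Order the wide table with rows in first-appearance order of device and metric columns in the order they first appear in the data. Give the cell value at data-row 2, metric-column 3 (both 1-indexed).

With rows in first-appearance order of device, row 2 is device=ZF4. metric columns in first-appearance order: temp_c, load_avg, disk_io, mem_gb; column 3 is disk_io.
Long rows with device=ZF4, metric=disk_io: 83.5 + 92.4 + 72.8 = 248.7.

248.7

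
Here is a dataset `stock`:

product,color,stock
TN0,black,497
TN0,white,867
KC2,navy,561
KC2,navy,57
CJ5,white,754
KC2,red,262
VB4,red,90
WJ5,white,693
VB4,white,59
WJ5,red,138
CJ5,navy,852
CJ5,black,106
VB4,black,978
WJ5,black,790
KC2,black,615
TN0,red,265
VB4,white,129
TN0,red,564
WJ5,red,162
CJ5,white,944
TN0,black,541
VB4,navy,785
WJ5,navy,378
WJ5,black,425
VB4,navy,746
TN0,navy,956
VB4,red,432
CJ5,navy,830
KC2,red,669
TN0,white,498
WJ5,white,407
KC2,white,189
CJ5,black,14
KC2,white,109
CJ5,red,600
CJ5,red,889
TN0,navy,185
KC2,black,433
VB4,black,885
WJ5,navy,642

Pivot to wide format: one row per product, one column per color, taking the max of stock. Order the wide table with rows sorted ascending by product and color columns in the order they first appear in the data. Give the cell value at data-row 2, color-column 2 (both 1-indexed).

With rows sorted ascending by product, row 2 is product=KC2. color columns in first-appearance order: black, white, navy, red; column 2 is white.
Long rows with product=KC2, color=white: max(189, 109) = 189.

189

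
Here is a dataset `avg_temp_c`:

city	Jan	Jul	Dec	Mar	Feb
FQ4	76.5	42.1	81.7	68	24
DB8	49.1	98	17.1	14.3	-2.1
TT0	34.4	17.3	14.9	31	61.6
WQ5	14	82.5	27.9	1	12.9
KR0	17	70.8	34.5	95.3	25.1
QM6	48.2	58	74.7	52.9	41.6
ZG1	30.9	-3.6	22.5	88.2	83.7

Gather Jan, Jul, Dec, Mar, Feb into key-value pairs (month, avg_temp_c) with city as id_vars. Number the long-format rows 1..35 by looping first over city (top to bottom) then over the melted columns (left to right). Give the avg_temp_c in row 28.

35 rows total (7 × 5). Row 28: index ⌊(28-1)/5⌋ = 5 into city → QM6; (28-1) mod 5 = 2 into the melted columns → Dec.
So row 28 is (QM6, Dec, 74.7); avg_temp_c = 74.7.

74.7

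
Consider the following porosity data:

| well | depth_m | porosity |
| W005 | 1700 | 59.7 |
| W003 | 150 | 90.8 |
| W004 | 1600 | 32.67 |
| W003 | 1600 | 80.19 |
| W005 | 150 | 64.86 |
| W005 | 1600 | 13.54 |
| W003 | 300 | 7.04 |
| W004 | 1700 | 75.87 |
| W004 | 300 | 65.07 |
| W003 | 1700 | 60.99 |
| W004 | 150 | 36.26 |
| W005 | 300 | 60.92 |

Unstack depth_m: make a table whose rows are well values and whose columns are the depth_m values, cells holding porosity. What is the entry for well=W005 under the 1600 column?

Wide layout: rows indexed by well, columns are the 4 distinct depth_m values (1700, 150, 1600, 300).
Cell (well=W005, depth_m=1600) draws from the long row where well=W005 and depth_m=1600, which has porosity=13.54.

13.54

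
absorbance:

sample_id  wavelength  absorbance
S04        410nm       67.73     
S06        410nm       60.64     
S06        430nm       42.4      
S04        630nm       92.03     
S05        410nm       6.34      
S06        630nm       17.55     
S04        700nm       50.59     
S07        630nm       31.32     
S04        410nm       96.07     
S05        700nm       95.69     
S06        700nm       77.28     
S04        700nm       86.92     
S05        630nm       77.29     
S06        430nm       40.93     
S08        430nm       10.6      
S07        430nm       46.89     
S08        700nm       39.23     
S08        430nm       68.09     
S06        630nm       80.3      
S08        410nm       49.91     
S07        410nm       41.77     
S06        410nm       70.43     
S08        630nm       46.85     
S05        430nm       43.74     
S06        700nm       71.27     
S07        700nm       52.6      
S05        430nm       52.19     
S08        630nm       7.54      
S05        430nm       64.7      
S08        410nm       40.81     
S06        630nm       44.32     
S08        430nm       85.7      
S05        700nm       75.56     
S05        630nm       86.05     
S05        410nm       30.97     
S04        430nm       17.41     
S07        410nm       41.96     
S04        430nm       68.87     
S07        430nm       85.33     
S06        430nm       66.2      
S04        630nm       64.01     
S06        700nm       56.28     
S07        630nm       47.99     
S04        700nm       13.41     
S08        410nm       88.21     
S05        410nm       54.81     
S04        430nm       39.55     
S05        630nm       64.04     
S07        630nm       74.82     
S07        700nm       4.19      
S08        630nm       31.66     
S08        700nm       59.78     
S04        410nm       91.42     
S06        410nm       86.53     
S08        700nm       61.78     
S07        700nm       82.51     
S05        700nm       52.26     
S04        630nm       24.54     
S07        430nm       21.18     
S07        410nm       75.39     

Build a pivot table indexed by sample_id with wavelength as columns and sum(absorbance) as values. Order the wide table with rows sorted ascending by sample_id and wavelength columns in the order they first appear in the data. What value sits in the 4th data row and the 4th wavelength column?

139.30

With rows sorted ascending by sample_id, row 4 is sample_id=S07. wavelength columns in first-appearance order: 410nm, 430nm, 630nm, 700nm; column 4 is 700nm.
Long rows with sample_id=S07, wavelength=700nm: 52.6 + 4.19 + 82.51 = 139.30.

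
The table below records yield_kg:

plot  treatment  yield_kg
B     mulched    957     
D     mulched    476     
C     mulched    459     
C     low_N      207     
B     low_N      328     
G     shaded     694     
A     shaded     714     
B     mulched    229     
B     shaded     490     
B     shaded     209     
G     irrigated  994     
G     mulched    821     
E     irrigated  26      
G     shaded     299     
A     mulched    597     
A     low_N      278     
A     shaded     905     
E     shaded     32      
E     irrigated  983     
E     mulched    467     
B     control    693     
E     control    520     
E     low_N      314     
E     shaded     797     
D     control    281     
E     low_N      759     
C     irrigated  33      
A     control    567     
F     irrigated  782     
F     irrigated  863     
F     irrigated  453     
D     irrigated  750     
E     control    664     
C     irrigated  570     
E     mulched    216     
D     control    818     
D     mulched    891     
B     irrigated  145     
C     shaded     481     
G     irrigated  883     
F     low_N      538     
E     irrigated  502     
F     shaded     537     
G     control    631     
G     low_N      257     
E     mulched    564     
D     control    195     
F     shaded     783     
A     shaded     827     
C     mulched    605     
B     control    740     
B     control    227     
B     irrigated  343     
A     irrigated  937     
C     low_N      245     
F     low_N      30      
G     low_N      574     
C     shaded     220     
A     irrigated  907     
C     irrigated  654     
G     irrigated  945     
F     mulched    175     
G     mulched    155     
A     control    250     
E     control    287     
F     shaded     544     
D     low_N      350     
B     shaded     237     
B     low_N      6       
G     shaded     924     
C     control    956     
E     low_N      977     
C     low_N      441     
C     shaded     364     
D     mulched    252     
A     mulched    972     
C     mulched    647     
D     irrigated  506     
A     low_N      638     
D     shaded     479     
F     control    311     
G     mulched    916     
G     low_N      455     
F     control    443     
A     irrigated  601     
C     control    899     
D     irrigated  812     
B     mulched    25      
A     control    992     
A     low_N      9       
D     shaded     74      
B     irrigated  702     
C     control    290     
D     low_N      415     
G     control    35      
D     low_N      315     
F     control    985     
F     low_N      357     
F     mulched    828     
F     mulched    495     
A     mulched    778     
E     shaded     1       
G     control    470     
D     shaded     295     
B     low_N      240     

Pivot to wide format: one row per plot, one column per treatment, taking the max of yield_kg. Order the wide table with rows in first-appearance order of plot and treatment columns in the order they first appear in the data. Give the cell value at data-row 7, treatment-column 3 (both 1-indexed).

With rows in first-appearance order of plot, row 7 is plot=F. treatment columns in first-appearance order: mulched, low_N, shaded, irrigated, control; column 3 is shaded.
Long rows with plot=F, treatment=shaded: max(537, 783, 544) = 783.

783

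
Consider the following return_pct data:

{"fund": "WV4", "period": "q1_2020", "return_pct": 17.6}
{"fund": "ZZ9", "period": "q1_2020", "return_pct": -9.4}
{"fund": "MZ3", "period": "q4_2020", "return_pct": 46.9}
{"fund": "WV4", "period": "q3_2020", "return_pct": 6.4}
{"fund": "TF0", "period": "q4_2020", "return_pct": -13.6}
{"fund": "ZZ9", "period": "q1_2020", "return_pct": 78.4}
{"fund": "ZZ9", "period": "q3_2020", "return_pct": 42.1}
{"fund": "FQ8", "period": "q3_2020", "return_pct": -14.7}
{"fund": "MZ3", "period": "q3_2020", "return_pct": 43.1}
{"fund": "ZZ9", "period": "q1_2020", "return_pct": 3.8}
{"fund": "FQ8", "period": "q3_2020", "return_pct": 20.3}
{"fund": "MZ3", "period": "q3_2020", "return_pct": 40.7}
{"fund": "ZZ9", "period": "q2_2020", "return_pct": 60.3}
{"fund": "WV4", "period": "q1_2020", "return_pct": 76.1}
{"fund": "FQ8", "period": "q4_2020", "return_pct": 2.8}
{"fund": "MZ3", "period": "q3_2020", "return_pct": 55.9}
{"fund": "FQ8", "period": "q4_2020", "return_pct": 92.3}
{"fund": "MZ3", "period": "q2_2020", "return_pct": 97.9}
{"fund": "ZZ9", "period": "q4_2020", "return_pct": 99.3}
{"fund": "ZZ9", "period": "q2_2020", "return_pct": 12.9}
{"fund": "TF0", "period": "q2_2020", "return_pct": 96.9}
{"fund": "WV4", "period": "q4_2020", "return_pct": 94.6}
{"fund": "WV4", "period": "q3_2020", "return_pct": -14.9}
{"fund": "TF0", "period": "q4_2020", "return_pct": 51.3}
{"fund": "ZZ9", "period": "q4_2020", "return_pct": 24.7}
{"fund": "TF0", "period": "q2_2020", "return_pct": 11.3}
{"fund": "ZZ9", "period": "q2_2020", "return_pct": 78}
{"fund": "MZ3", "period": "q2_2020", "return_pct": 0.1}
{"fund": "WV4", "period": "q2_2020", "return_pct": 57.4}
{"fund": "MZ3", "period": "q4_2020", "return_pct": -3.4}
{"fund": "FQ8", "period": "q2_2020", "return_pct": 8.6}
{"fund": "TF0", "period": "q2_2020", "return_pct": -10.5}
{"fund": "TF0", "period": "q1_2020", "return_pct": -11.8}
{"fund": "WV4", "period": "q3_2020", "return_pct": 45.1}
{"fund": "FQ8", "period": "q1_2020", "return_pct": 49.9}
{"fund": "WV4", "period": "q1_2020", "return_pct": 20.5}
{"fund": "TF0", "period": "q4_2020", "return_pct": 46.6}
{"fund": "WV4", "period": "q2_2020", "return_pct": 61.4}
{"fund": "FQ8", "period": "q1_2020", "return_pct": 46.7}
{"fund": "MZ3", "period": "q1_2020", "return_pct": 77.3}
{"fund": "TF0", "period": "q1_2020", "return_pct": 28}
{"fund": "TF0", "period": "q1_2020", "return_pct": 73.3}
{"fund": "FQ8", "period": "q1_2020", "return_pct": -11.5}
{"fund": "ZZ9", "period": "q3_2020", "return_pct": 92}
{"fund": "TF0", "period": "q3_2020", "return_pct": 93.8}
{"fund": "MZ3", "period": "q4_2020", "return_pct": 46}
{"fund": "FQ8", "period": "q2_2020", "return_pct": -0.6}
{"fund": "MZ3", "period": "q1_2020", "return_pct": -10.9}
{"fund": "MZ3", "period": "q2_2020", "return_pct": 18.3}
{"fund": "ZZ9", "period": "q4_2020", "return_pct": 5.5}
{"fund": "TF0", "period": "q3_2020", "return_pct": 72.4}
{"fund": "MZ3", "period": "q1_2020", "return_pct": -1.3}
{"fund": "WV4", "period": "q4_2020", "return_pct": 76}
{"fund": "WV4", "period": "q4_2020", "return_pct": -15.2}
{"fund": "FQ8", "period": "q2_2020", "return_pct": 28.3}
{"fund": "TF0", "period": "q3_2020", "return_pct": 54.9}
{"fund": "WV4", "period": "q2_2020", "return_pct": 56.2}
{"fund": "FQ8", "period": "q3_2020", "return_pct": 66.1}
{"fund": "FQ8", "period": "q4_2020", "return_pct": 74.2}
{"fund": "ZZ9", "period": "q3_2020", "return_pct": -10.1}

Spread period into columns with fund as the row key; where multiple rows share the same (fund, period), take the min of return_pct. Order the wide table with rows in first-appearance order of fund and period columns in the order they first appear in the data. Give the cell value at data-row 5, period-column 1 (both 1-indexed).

With rows in first-appearance order of fund, row 5 is fund=FQ8. period columns in first-appearance order: q1_2020, q4_2020, q3_2020, q2_2020; column 1 is q1_2020.
Long rows with fund=FQ8, period=q1_2020: min(49.9, 46.7, -11.5) = -11.5.

-11.5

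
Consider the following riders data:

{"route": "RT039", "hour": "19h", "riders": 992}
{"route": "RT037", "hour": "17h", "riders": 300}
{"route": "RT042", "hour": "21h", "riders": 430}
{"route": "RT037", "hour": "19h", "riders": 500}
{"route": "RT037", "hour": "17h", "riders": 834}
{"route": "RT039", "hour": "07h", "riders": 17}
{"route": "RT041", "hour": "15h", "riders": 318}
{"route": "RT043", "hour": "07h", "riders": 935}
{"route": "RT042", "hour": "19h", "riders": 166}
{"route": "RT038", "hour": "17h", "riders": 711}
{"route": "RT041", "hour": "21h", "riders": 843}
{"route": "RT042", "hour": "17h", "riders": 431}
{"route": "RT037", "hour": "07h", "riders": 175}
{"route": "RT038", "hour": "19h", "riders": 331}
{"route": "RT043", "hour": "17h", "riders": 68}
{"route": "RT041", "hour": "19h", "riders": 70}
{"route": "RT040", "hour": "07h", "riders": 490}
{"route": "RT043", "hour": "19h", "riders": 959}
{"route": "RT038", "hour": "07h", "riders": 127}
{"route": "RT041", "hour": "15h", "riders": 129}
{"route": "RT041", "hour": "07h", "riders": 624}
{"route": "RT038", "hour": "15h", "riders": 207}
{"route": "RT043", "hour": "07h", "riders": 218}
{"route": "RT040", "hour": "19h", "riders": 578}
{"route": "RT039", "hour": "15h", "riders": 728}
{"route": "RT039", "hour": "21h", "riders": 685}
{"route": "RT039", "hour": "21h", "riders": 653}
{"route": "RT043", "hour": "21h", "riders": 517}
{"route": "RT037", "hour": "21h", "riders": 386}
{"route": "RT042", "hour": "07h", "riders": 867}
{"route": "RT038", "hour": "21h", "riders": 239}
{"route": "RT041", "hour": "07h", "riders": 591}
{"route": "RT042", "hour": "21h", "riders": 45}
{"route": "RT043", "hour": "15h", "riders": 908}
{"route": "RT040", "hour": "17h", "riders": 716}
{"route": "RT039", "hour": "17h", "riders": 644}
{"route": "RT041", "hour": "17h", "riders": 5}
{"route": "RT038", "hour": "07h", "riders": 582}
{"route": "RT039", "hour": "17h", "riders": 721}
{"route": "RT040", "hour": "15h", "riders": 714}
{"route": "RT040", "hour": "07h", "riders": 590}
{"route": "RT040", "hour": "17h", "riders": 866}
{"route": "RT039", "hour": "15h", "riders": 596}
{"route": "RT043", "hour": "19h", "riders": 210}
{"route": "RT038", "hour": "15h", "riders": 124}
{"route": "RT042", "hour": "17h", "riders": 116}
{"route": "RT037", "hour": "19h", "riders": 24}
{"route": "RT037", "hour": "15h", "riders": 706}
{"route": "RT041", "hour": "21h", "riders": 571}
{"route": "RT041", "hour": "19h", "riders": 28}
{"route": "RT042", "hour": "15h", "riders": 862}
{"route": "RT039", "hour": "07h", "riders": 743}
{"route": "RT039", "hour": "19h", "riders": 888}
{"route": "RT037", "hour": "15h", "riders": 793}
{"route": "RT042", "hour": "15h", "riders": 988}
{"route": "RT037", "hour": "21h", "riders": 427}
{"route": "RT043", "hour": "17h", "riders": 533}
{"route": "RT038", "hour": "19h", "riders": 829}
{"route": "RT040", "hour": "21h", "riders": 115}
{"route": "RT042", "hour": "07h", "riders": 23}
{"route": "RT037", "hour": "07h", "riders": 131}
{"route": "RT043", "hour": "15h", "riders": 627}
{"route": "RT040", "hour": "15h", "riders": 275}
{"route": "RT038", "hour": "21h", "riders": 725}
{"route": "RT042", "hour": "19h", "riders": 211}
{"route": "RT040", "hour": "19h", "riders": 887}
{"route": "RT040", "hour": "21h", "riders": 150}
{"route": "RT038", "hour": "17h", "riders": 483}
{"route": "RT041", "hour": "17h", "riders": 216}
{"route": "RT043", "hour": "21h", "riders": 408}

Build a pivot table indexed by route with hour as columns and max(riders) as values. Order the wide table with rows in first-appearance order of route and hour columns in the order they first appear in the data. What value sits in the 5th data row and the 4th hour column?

With rows in first-appearance order of route, row 5 is route=RT043. hour columns in first-appearance order: 19h, 17h, 21h, 07h, 15h; column 4 is 07h.
Long rows with route=RT043, hour=07h: max(935, 218) = 935.

935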